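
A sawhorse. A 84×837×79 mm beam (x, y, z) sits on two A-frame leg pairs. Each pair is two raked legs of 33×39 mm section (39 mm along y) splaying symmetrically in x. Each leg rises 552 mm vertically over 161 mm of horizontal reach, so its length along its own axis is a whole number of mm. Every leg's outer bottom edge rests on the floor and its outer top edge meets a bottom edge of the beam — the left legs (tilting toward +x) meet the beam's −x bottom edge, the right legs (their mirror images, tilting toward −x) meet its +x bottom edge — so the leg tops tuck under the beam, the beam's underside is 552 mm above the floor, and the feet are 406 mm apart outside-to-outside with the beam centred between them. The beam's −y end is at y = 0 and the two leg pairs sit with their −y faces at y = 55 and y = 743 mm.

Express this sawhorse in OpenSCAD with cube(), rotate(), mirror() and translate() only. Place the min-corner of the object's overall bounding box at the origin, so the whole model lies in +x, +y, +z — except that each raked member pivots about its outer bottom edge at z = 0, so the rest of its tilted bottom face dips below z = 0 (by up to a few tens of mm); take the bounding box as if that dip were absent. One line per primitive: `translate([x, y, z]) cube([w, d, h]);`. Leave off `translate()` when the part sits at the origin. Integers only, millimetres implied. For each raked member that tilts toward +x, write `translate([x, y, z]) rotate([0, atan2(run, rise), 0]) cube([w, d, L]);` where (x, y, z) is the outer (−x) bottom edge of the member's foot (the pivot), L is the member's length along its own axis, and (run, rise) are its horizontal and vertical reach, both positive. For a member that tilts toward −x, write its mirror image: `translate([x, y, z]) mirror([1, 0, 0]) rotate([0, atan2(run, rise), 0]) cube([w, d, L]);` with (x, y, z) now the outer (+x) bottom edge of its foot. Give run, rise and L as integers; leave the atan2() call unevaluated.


translate([161, 0, 552]) cube([84, 837, 79]);
translate([0, 55, 0]) rotate([0, atan2(161, 552), 0]) cube([33, 39, 575]);
translate([406, 55, 0]) mirror([1, 0, 0]) rotate([0, atan2(161, 552), 0]) cube([33, 39, 575]);
translate([0, 743, 0]) rotate([0, atan2(161, 552), 0]) cube([33, 39, 575]);
translate([406, 743, 0]) mirror([1, 0, 0]) rotate([0, atan2(161, 552), 0]) cube([33, 39, 575]);


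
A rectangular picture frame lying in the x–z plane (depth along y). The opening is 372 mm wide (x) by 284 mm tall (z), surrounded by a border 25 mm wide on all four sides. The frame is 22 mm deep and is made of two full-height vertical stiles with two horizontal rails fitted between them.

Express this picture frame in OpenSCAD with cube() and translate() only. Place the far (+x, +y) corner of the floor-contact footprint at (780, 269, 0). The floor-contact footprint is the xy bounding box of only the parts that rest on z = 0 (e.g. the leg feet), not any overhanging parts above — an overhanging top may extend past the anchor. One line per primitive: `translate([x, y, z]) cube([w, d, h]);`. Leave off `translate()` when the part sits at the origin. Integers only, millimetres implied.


translate([358, 247, 0]) cube([25, 22, 334]);
translate([755, 247, 0]) cube([25, 22, 334]);
translate([383, 247, 0]) cube([372, 22, 25]);
translate([383, 247, 309]) cube([372, 22, 25]);


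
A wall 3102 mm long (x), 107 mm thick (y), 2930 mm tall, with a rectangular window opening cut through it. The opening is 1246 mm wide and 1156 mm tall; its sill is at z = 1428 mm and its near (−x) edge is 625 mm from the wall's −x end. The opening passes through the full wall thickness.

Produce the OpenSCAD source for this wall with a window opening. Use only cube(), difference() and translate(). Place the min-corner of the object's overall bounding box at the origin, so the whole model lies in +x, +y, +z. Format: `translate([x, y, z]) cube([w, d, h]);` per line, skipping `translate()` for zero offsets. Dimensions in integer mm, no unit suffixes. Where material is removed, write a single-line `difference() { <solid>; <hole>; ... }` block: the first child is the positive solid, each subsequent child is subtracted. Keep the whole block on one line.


difference() { cube([3102, 107, 2930]); translate([625, 0, 1428]) cube([1246, 107, 1156]); }


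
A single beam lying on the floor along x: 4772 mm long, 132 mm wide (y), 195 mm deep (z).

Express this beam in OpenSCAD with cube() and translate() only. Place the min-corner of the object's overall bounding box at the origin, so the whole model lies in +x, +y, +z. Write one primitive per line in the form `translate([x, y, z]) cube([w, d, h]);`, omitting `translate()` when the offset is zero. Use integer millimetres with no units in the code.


cube([4772, 132, 195]);


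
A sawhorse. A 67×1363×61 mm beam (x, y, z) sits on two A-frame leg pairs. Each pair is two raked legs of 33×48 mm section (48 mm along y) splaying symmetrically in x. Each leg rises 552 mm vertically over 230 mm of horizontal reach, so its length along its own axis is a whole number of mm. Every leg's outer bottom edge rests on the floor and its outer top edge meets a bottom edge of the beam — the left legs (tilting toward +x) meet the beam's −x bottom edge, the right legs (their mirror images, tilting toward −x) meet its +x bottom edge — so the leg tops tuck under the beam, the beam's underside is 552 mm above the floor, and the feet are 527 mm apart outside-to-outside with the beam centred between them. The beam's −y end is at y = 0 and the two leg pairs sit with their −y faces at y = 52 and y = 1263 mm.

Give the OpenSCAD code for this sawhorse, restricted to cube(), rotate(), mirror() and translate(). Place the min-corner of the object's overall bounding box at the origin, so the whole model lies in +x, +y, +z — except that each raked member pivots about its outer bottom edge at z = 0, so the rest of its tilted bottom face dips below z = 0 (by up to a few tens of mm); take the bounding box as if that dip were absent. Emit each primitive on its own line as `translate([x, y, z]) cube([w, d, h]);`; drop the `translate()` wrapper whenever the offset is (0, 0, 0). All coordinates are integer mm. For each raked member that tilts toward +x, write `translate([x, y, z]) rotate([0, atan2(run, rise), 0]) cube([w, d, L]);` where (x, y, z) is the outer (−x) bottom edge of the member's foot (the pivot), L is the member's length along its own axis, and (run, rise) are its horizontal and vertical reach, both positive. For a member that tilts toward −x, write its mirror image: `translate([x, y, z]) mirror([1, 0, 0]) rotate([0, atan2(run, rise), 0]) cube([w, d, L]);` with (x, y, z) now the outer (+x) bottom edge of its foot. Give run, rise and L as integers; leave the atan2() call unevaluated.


translate([230, 0, 552]) cube([67, 1363, 61]);
translate([0, 52, 0]) rotate([0, atan2(230, 552), 0]) cube([33, 48, 598]);
translate([527, 52, 0]) mirror([1, 0, 0]) rotate([0, atan2(230, 552), 0]) cube([33, 48, 598]);
translate([0, 1263, 0]) rotate([0, atan2(230, 552), 0]) cube([33, 48, 598]);
translate([527, 1263, 0]) mirror([1, 0, 0]) rotate([0, atan2(230, 552), 0]) cube([33, 48, 598]);


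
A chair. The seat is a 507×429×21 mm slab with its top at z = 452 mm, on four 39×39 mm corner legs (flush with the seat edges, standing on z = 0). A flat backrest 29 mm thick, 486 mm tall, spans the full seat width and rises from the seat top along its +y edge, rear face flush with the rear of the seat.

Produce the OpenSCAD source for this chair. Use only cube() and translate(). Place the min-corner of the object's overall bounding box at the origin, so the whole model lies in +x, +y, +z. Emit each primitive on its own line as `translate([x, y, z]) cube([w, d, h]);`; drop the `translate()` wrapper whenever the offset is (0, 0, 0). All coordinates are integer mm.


translate([0, 0, 431]) cube([507, 429, 21]);
cube([39, 39, 431]);
translate([468, 0, 0]) cube([39, 39, 431]);
translate([0, 390, 0]) cube([39, 39, 431]);
translate([468, 390, 0]) cube([39, 39, 431]);
translate([0, 400, 452]) cube([507, 29, 486]);


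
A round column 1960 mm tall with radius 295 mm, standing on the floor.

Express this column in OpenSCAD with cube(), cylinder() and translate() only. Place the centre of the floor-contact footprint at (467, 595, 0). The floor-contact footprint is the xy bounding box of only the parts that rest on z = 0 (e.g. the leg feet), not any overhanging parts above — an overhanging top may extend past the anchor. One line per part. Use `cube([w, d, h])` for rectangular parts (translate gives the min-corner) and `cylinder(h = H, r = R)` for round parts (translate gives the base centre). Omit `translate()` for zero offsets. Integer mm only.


translate([467, 595, 0]) cylinder(h = 1960, r = 295);


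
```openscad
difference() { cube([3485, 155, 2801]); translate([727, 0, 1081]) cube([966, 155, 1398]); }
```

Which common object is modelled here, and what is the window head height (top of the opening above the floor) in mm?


A wall with a window opening. The window head height is 2479 mm.

A wall with a rectangular opening subtracted — a window. Sill at z = 1081, opening 1398 mm tall, so the head is at 1081 + 1398 = 2479 mm.


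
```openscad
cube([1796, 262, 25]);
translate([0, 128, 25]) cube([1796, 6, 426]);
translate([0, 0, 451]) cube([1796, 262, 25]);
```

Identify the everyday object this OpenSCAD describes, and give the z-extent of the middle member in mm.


An I-beam. The web height is 426 mm.

Two wide flanges with a thin centred web — an I-beam. Overall 476 mm minus two 25 mm flanges gives a web of 476 − 2·25 = 426 mm.


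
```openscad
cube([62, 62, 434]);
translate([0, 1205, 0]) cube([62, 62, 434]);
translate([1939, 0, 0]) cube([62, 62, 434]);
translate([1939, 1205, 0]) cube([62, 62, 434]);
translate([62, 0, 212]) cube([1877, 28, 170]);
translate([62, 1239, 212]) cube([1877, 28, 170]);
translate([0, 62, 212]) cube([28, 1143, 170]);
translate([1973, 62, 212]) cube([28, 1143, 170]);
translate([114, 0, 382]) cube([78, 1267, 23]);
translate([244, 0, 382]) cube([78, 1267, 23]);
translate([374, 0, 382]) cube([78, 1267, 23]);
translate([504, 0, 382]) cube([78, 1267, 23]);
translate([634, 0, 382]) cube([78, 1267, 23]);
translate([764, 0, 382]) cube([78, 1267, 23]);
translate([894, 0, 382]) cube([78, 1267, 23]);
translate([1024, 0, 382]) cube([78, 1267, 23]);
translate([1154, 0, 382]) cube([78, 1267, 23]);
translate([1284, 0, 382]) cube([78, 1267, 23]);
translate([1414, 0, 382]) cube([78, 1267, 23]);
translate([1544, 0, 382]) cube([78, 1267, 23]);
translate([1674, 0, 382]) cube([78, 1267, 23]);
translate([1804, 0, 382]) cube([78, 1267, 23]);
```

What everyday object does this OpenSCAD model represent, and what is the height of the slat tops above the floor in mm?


A bed frame. The slat-top height is 405 mm.

Four posts, four rails, and a row of slats — a bed frame. Slats sit on the rails at z = 212 + 170 = 382; with slat thickness 23, the top is 405 mm.


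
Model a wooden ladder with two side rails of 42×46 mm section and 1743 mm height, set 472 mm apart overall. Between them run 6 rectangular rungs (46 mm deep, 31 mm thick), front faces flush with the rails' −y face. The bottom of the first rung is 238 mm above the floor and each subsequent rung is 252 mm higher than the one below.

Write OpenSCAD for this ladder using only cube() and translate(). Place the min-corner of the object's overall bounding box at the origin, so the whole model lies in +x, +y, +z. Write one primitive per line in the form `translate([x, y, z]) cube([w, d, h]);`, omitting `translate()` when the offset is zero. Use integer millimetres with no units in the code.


cube([42, 46, 1743]);
translate([430, 0, 0]) cube([42, 46, 1743]);
translate([42, 0, 238]) cube([388, 46, 31]);
translate([42, 0, 490]) cube([388, 46, 31]);
translate([42, 0, 742]) cube([388, 46, 31]);
translate([42, 0, 994]) cube([388, 46, 31]);
translate([42, 0, 1246]) cube([388, 46, 31]);
translate([42, 0, 1498]) cube([388, 46, 31]);


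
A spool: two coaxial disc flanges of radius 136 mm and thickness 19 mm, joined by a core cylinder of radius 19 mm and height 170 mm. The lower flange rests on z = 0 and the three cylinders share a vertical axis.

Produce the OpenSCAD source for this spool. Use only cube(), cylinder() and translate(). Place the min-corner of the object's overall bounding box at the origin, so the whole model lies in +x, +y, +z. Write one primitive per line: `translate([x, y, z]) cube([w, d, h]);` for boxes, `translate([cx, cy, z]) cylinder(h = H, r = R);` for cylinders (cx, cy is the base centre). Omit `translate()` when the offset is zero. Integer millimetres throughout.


translate([136, 136, 0]) cylinder(h = 19, r = 136);
translate([136, 136, 19]) cylinder(h = 170, r = 19);
translate([136, 136, 189]) cylinder(h = 19, r = 136);


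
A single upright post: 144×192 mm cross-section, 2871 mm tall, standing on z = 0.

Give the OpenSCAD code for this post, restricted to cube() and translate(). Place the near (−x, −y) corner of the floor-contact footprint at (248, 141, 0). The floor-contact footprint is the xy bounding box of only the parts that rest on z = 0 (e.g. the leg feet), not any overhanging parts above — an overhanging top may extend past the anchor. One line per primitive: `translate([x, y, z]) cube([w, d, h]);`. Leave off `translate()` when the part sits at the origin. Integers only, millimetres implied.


translate([248, 141, 0]) cube([144, 192, 2871]);


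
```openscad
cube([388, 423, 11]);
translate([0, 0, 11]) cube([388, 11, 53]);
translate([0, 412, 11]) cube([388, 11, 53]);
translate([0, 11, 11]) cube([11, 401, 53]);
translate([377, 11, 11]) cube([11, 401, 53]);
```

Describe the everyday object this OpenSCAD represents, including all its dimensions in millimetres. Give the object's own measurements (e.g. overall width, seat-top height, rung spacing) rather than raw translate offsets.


An open-topped rectangular box: outside dimensions 388×423×64 mm, with a uniform wall and base thickness of 11 mm. The base is a full 388×423 slab on the floor; four walls sit on top of the base. The front and back walls (the −y and +y sides) span the full width; the two side walls fit between them.


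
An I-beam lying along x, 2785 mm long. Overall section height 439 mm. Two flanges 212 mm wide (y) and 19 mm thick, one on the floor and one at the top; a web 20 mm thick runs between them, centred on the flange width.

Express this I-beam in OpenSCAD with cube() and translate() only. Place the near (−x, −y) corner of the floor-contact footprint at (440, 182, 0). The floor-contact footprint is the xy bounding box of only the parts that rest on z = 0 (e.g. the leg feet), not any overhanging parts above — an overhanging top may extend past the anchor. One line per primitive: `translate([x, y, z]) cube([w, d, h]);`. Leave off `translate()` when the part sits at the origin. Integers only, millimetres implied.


translate([440, 182, 0]) cube([2785, 212, 19]);
translate([440, 278, 19]) cube([2785, 20, 401]);
translate([440, 182, 420]) cube([2785, 212, 19]);


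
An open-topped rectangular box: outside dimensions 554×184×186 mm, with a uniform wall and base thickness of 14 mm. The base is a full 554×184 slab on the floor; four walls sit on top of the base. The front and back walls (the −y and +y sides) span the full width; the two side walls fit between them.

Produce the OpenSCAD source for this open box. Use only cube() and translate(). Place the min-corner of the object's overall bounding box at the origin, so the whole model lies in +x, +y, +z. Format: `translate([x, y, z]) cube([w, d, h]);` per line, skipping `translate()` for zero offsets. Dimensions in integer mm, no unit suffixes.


cube([554, 184, 14]);
translate([0, 0, 14]) cube([554, 14, 172]);
translate([0, 170, 14]) cube([554, 14, 172]);
translate([0, 14, 14]) cube([14, 156, 172]);
translate([540, 14, 14]) cube([14, 156, 172]);


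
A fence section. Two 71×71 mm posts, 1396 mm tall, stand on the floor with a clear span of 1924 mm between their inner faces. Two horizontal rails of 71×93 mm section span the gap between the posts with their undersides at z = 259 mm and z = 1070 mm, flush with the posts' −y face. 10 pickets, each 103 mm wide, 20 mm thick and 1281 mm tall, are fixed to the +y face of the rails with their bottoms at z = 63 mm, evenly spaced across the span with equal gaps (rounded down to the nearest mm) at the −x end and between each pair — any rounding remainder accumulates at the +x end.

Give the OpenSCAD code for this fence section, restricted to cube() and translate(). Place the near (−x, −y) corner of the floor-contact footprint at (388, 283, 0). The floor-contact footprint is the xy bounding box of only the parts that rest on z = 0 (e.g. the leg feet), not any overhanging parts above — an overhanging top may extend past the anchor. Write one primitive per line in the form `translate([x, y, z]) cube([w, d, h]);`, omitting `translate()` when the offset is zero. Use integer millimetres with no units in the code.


translate([388, 283, 0]) cube([71, 71, 1396]);
translate([2383, 283, 0]) cube([71, 71, 1396]);
translate([459, 283, 259]) cube([1924, 71, 93]);
translate([459, 283, 1070]) cube([1924, 71, 93]);
translate([540, 354, 63]) cube([103, 20, 1281]);
translate([724, 354, 63]) cube([103, 20, 1281]);
translate([908, 354, 63]) cube([103, 20, 1281]);
translate([1092, 354, 63]) cube([103, 20, 1281]);
translate([1276, 354, 63]) cube([103, 20, 1281]);
translate([1460, 354, 63]) cube([103, 20, 1281]);
translate([1644, 354, 63]) cube([103, 20, 1281]);
translate([1828, 354, 63]) cube([103, 20, 1281]);
translate([2012, 354, 63]) cube([103, 20, 1281]);
translate([2196, 354, 63]) cube([103, 20, 1281]);


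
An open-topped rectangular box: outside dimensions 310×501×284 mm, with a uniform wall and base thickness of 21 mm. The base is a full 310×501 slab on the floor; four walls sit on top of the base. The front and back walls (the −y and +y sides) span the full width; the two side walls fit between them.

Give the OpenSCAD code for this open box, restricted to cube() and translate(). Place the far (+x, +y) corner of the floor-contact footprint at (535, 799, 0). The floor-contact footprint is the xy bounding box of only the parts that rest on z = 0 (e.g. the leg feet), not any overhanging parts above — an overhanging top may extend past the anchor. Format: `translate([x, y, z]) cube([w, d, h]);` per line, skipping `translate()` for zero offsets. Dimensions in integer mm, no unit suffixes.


translate([225, 298, 0]) cube([310, 501, 21]);
translate([225, 298, 21]) cube([310, 21, 263]);
translate([225, 778, 21]) cube([310, 21, 263]);
translate([225, 319, 21]) cube([21, 459, 263]);
translate([514, 319, 21]) cube([21, 459, 263]);


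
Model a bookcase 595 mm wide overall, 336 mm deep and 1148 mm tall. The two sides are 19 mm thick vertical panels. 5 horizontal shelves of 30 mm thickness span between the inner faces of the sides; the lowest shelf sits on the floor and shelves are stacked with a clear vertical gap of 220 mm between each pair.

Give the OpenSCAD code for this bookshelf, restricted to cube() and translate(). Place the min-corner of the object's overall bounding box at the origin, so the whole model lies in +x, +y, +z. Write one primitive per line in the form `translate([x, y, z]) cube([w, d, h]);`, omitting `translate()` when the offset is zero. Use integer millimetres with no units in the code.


cube([19, 336, 1148]);
translate([576, 0, 0]) cube([19, 336, 1148]);
translate([19, 0, 0]) cube([557, 336, 30]);
translate([19, 0, 250]) cube([557, 336, 30]);
translate([19, 0, 500]) cube([557, 336, 30]);
translate([19, 0, 750]) cube([557, 336, 30]);
translate([19, 0, 1000]) cube([557, 336, 30]);


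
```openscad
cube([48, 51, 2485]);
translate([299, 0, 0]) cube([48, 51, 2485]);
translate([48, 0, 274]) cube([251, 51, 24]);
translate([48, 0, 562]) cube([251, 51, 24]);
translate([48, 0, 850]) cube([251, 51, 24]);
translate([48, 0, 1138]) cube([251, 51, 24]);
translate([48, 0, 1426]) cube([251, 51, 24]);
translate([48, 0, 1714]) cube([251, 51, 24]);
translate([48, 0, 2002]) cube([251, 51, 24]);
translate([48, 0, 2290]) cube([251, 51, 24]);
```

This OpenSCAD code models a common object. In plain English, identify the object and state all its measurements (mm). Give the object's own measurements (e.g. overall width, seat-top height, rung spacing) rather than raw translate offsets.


A straight ladder. Two 48×51 mm vertical rails, 2485 mm tall, stand 347 mm apart (outside-to-outside) with their front faces coplanar on the −y side. 8 rungs, each 51 mm deep and 24 mm tall, span between the inner faces of the rails, front faces flush with the rails. The lowest rung's underside is at z = 274 mm and rungs are spaced 288 mm apart (underside to underside).


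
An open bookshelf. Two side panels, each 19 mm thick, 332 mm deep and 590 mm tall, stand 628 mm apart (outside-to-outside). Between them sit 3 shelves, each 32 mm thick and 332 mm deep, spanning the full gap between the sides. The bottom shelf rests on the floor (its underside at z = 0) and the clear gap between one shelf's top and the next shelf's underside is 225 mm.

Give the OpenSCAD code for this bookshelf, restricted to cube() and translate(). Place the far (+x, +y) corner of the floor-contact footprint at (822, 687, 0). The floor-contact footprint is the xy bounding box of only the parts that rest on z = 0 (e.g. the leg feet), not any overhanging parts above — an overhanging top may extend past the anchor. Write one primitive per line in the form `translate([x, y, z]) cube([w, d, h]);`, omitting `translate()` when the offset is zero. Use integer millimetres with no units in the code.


translate([194, 355, 0]) cube([19, 332, 590]);
translate([803, 355, 0]) cube([19, 332, 590]);
translate([213, 355, 0]) cube([590, 332, 32]);
translate([213, 355, 257]) cube([590, 332, 32]);
translate([213, 355, 514]) cube([590, 332, 32]);


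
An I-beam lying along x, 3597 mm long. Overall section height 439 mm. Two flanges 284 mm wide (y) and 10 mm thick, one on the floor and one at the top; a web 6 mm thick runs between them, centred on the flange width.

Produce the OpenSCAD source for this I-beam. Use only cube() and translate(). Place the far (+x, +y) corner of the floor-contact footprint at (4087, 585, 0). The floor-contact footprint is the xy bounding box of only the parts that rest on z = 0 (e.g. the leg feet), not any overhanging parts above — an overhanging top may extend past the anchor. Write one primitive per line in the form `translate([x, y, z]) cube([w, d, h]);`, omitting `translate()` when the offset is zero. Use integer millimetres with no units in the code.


translate([490, 301, 0]) cube([3597, 284, 10]);
translate([490, 440, 10]) cube([3597, 6, 419]);
translate([490, 301, 429]) cube([3597, 284, 10]);


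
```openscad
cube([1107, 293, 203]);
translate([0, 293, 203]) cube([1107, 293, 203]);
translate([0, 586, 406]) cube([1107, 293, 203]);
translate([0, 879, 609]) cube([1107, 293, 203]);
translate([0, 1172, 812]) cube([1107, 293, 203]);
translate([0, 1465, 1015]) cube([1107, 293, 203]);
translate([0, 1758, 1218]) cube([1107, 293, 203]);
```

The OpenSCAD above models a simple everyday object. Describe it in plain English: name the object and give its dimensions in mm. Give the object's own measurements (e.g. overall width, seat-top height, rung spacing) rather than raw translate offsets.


A straight staircase of 7 solid steps. Each step is 1107 mm wide (x), 293 mm deep (y, the going) and 203 mm tall (the rise). The first step rests on the floor; each subsequent step sits one going further in +y and one rise higher in +z, directly behind and above the previous step with no overlap.


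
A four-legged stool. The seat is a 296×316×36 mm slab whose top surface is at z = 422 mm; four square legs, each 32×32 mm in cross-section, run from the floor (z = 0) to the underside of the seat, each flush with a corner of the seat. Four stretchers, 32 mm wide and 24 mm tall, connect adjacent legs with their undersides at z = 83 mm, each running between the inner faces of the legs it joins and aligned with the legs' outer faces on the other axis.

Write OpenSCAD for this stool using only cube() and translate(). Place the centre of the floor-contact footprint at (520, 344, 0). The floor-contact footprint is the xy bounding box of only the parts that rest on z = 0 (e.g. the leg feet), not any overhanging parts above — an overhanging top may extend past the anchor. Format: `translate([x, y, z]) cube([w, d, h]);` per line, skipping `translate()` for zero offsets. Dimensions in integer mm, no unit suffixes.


// leg_h = 422 - 36 = 386
// stretcher span = 296 - 2*32 = 232
translate([372, 186, 386]) cube([296, 316, 36]);
translate([372, 186, 0]) cube([32, 32, 386]);
translate([636, 186, 0]) cube([32, 32, 386]);
translate([372, 470, 0]) cube([32, 32, 386]);
translate([636, 470, 0]) cube([32, 32, 386]);
translate([404, 186, 83]) cube([232, 32, 24]);
translate([404, 470, 83]) cube([232, 32, 24]);
translate([372, 218, 83]) cube([32, 252, 24]);
translate([636, 218, 83]) cube([32, 252, 24]);


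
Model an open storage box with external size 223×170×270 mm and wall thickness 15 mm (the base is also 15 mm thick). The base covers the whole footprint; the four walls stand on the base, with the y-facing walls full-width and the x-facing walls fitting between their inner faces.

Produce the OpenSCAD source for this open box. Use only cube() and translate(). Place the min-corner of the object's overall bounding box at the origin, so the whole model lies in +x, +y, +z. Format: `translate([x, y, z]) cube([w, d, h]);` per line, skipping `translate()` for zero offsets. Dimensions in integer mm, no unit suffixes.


cube([223, 170, 15]);
translate([0, 0, 15]) cube([223, 15, 255]);
translate([0, 155, 15]) cube([223, 15, 255]);
translate([0, 15, 15]) cube([15, 140, 255]);
translate([208, 15, 15]) cube([15, 140, 255]);


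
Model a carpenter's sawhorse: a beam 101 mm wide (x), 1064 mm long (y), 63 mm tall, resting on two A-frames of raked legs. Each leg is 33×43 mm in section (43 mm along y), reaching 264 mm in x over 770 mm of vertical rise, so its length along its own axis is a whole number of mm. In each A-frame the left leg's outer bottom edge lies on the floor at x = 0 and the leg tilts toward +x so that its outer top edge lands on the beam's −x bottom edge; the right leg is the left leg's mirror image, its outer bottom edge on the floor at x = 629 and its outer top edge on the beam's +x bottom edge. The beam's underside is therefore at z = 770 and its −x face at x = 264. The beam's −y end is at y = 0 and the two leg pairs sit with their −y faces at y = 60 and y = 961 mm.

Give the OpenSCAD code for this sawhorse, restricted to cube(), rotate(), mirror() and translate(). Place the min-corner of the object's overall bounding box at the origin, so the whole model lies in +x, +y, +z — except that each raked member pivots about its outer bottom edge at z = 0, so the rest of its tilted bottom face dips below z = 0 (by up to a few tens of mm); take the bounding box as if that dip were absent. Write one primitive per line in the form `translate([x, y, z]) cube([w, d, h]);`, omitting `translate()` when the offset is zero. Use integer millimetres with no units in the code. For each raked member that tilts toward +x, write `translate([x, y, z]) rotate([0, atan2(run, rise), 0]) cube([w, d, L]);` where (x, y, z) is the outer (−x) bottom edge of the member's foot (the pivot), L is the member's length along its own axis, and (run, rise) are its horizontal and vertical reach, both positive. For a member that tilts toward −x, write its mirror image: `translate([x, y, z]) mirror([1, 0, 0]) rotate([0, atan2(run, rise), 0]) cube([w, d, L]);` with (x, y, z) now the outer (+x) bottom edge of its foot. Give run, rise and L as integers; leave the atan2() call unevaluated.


translate([264, 0, 770]) cube([101, 1064, 63]);
translate([0, 60, 0]) rotate([0, atan2(264, 770), 0]) cube([33, 43, 814]);
translate([629, 60, 0]) mirror([1, 0, 0]) rotate([0, atan2(264, 770), 0]) cube([33, 43, 814]);
translate([0, 961, 0]) rotate([0, atan2(264, 770), 0]) cube([33, 43, 814]);
translate([629, 961, 0]) mirror([1, 0, 0]) rotate([0, atan2(264, 770), 0]) cube([33, 43, 814]);


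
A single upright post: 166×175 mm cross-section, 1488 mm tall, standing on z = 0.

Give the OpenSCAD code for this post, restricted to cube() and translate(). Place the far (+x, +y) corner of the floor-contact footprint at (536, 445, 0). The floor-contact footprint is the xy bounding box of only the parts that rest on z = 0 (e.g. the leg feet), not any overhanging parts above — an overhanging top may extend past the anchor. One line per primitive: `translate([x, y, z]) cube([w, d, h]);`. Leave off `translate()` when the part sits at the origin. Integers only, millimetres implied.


translate([370, 270, 0]) cube([166, 175, 1488]);


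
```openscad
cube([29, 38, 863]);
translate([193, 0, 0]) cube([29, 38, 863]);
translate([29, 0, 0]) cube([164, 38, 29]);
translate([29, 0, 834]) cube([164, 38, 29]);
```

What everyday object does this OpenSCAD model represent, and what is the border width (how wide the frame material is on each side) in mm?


A picture frame. The border width is 29 mm.

Four thin pieces enclosing a rectangular opening — a picture frame. The two full-height stiles are 863 mm tall; the top rail sits at z = 834 and is 29 mm tall, so the border above the opening is 863 − 834 = 29 mm, matching the stile x-width.


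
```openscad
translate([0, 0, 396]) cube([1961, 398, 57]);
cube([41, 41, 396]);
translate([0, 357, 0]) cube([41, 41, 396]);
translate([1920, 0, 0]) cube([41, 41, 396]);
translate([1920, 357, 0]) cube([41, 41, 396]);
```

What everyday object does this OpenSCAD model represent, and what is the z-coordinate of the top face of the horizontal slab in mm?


A bench. The seat-top height is 453 mm.

A long slab on four corner posts — a bench. The slab sits at z = 396 with thickness 57, so the top is 396 + 57 = 453 mm.


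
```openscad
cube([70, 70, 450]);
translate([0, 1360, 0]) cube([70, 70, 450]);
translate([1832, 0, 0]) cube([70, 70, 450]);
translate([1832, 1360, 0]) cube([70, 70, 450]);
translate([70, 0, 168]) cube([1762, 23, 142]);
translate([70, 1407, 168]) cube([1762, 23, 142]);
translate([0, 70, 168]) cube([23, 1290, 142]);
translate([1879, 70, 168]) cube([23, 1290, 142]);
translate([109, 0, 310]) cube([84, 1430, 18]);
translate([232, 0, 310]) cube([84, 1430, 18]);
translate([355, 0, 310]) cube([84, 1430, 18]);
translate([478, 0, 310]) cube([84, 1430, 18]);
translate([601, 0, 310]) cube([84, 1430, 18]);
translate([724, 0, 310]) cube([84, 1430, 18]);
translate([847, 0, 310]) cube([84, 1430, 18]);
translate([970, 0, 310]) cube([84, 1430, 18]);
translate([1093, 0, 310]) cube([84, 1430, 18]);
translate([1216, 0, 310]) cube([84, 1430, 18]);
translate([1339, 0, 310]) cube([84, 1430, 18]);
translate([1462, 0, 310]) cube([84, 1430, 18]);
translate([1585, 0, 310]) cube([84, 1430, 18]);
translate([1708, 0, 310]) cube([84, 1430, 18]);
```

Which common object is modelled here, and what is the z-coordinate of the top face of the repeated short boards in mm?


A bed frame. The slat-top height is 328 mm.

Four posts, four rails, and a row of slats — a bed frame. Slats sit on the rails at z = 168 + 142 = 310; with slat thickness 18, the top is 328 mm.


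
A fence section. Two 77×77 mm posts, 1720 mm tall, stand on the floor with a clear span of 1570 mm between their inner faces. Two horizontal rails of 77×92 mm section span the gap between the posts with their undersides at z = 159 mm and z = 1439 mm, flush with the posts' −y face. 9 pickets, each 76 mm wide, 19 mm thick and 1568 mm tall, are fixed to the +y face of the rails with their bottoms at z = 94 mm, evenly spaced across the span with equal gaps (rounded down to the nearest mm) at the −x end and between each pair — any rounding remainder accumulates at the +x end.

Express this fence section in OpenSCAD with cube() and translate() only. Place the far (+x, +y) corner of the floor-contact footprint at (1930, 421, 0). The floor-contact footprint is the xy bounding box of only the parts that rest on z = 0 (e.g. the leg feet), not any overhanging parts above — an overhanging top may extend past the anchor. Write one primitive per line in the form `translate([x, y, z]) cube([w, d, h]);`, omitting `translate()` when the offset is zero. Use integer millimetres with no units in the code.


translate([206, 344, 0]) cube([77, 77, 1720]);
translate([1853, 344, 0]) cube([77, 77, 1720]);
translate([283, 344, 159]) cube([1570, 77, 92]);
translate([283, 344, 1439]) cube([1570, 77, 92]);
translate([371, 421, 94]) cube([76, 19, 1568]);
translate([535, 421, 94]) cube([76, 19, 1568]);
translate([699, 421, 94]) cube([76, 19, 1568]);
translate([863, 421, 94]) cube([76, 19, 1568]);
translate([1027, 421, 94]) cube([76, 19, 1568]);
translate([1191, 421, 94]) cube([76, 19, 1568]);
translate([1355, 421, 94]) cube([76, 19, 1568]);
translate([1519, 421, 94]) cube([76, 19, 1568]);
translate([1683, 421, 94]) cube([76, 19, 1568]);


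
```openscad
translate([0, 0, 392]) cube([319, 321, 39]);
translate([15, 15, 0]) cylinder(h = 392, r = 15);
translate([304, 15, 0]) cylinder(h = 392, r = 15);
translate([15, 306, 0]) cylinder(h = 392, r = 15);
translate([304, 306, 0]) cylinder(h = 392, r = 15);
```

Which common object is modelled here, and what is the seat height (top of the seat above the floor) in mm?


A stool. The seat height is 431 mm.

A 319×321×39 slab at z = 392 on four corner cylinders — a stool. The seat top is 392 + 39 = 431 mm.


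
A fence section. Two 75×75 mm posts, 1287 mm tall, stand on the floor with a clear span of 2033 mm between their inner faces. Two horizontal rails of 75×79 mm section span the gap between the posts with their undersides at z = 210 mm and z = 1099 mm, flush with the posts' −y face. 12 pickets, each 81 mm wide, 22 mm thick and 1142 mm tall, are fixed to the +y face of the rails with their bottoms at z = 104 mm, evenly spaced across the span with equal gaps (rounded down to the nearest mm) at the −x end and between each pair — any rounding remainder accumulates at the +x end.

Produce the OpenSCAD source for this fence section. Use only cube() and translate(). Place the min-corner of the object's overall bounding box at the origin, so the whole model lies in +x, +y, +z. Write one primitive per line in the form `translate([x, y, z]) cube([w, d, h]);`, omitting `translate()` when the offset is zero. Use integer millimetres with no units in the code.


cube([75, 75, 1287]);
translate([2108, 0, 0]) cube([75, 75, 1287]);
translate([75, 0, 210]) cube([2033, 75, 79]);
translate([75, 0, 1099]) cube([2033, 75, 79]);
translate([156, 75, 104]) cube([81, 22, 1142]);
translate([318, 75, 104]) cube([81, 22, 1142]);
translate([480, 75, 104]) cube([81, 22, 1142]);
translate([642, 75, 104]) cube([81, 22, 1142]);
translate([804, 75, 104]) cube([81, 22, 1142]);
translate([966, 75, 104]) cube([81, 22, 1142]);
translate([1128, 75, 104]) cube([81, 22, 1142]);
translate([1290, 75, 104]) cube([81, 22, 1142]);
translate([1452, 75, 104]) cube([81, 22, 1142]);
translate([1614, 75, 104]) cube([81, 22, 1142]);
translate([1776, 75, 104]) cube([81, 22, 1142]);
translate([1938, 75, 104]) cube([81, 22, 1142]);


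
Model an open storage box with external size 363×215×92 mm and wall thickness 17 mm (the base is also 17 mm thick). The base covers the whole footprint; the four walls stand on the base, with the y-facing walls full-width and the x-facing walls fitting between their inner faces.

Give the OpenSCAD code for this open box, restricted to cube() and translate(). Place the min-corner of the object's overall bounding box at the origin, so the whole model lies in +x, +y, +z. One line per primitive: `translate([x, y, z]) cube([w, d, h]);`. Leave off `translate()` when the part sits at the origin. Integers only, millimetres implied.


cube([363, 215, 17]);
translate([0, 0, 17]) cube([363, 17, 75]);
translate([0, 198, 17]) cube([363, 17, 75]);
translate([0, 17, 17]) cube([17, 181, 75]);
translate([346, 17, 17]) cube([17, 181, 75]);


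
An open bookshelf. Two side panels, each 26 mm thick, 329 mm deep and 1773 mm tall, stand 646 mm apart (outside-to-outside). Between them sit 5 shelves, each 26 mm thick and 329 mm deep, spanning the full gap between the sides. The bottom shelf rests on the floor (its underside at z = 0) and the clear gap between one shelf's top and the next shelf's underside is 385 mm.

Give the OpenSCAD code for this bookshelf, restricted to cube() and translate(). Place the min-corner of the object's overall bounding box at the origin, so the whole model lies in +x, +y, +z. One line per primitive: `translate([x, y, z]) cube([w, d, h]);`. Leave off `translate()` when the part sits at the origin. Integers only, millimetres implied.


cube([26, 329, 1773]);
translate([620, 0, 0]) cube([26, 329, 1773]);
translate([26, 0, 0]) cube([594, 329, 26]);
translate([26, 0, 411]) cube([594, 329, 26]);
translate([26, 0, 822]) cube([594, 329, 26]);
translate([26, 0, 1233]) cube([594, 329, 26]);
translate([26, 0, 1644]) cube([594, 329, 26]);


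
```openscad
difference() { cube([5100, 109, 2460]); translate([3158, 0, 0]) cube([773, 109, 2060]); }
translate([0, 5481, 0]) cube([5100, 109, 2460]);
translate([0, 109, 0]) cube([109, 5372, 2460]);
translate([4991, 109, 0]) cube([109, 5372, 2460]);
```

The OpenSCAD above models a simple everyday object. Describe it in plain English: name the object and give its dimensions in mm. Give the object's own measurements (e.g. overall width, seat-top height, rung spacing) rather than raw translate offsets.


A single room: four walls, each 2460 mm tall and 109 mm thick, enclosing an outside footprint 5100×5590 mm (x × y), no floor or roof. The front and back walls (−y and +y sides) run the full x-width; the side walls fit between their inner faces. A door opening 773 mm wide and 2060 mm tall is cut through the front wall from the floor up, its −x edge 3158 mm from the wall's −x end.


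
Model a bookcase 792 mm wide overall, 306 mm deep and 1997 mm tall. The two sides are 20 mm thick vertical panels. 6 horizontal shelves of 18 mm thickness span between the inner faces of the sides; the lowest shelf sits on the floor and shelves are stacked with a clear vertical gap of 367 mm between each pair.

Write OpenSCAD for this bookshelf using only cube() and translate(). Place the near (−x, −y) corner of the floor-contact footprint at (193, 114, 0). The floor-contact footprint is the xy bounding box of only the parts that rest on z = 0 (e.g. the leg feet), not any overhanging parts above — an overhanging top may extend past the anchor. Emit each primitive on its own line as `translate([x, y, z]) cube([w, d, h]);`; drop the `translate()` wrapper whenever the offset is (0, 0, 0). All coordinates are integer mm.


translate([193, 114, 0]) cube([20, 306, 1997]);
translate([965, 114, 0]) cube([20, 306, 1997]);
translate([213, 114, 0]) cube([752, 306, 18]);
translate([213, 114, 385]) cube([752, 306, 18]);
translate([213, 114, 770]) cube([752, 306, 18]);
translate([213, 114, 1155]) cube([752, 306, 18]);
translate([213, 114, 1540]) cube([752, 306, 18]);
translate([213, 114, 1925]) cube([752, 306, 18]);


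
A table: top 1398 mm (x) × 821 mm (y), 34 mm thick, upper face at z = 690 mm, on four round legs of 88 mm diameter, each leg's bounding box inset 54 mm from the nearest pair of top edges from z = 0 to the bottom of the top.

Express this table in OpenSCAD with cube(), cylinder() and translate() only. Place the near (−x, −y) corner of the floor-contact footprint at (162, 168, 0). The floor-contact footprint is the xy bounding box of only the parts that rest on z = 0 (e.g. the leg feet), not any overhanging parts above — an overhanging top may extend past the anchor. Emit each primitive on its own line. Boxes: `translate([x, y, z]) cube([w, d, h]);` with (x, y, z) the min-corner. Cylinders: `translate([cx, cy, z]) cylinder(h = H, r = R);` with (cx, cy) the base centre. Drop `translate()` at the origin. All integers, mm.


translate([108, 114, 656]) cube([1398, 821, 34]);
translate([206, 212, 0]) cylinder(h = 656, r = 44);
translate([1408, 212, 0]) cylinder(h = 656, r = 44);
translate([206, 837, 0]) cylinder(h = 656, r = 44);
translate([1408, 837, 0]) cylinder(h = 656, r = 44);
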